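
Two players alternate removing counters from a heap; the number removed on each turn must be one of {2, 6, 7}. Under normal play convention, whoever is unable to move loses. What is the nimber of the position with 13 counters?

0

n :  0  1  2  3  4  5  6  7  8  9 10 11 12 13
G :  0  0  1  1  0  0  1  1  2  0  3  1  2  0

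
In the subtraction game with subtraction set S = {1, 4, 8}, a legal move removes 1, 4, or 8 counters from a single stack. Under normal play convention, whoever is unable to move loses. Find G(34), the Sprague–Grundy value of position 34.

3

n :  0  1  2  3  4  5  6  7  8  9 10 11 12 13 14 15 16 17 18 19 20 21 22 23 24 25 26 27 28 29 30 31 32 33 34
G :  0  1  0  1  2  0  1  0  1  2  3  2  0  1  0  1  2  0  1  0  1  2  3  2  0  1  0  1  2  0  1  0  1  2  3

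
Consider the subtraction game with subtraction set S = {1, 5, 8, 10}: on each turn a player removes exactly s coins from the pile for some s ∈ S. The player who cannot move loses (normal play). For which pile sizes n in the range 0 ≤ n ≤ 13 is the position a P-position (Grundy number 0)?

0, 2, 4, 6, 13

n :  0  1  2  3  4  5  6  7  8  9 10 11 12 13
G :  0  1  0  1  0  1  0  1  2  3  2  3  2  0
P-positions are exactly the n with G(n) = 0.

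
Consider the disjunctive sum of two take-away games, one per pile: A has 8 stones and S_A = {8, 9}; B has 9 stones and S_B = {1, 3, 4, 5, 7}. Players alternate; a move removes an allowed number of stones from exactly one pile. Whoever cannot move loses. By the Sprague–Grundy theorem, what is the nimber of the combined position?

0

Pile A, S = {8, 9}:
n : 0 1 2 3 4 5 6 7 8
G : 0 0 0 0 0 0 0 0 1
G_A(8) = 1.
Pile B, S = {1, 3, 4, 5, 7}:
G(0) = 0
G(1) = mex{0} = 1
G(2) = mex{1} = 0
G(3) = mex{0,0} = 1
G(4) = mex{1,1,0} = 2
G(5) = mex{2,0,1,0} = 3
G(6) = mex{3,1,0,1} = 2
G(7) = mex{2,2,1,0,0} = 3
G(8) = mex{3,3,2,1,1} = 0
G(9) = mex{0,2,3,2,0} = 1
G_B(9) = 1.
Combined Grundy value = 1 ⊕ 1 = 0.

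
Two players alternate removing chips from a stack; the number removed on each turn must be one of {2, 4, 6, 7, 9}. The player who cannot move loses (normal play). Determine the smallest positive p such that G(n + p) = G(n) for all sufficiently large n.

n :  0  1  2  3  4  5  6  7  8  9 10 11 12 13 14 15 16 17 18 19 20 21 22 23
G :  0  0  1  1  2  2  3  3  4  4  5  0  0  1  1  2  2  3  3  4  4  5  0  0
G(n+11) = G(n) holds for n = 0,…,8 (a full window of length max(S) = 9), so the sequence is purely periodic with period 11.

11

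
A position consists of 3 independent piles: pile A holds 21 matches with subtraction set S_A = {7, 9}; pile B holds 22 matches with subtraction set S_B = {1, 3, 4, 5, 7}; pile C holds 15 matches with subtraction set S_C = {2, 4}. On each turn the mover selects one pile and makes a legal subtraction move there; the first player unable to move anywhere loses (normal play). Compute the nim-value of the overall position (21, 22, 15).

Pile A, S = {7, 9}:
n :  0  1  2  3  4  5  6  7  8  9 10 11 12 13 14 15 16 17 18 19 20 21
G :  0  0  0  0  0  0  0  1  1  1  1  1  1  1  2  2  0  0  0  0  0  0
G_A(21) = 0.
Pile B, S = {1, 3, 4, 5, 7}:
n :  0  1  2  3  4  5  6  7  8  9 10 11 12 13 14 15 16 17 18 19 20 21 22
G :  0  1  0  1  2  3  2  3  0  1  0  1  2  3  2  3  0  1  0  1  2  3  2
G_B(22) = 2.
Pile C, S = {2, 4}:
n :  0  1  2  3  4  5  6  7  8  9 10 11 12 13 14 15
G :  0  0  1  1  2  2  0  0  1  1  2  2  0  0  1  1
G_C(15) = 1.
Combined Grundy value = 0 ⊕ 2 ⊕ 1 = 3.

3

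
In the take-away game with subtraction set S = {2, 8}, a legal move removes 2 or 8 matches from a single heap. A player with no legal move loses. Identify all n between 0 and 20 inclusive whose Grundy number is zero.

0, 1, 4, 5, 10, 11, 14, 15, 20

n :  0  1  2  3  4  5  6  7  8  9 10 11 12 13 14 15 16 17 18 19 20
G :  0  0  1  1  0  0  1  1  2  2  0  0  1  1  0  0  1  1  2  2  0
P-positions are exactly the n with G(n) = 0.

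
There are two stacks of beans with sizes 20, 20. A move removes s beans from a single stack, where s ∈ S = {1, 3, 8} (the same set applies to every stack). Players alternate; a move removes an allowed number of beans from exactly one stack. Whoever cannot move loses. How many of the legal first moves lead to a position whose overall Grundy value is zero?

All stacks use S = {1, 3, 8}:
G(0) = 0
G(1) = mex{0} = 1
G(2) = mex{1} = 0
G(3) = mex{0,0} = 1
G(4) = mex{1,1} = 0
G(5) = mex{0,0} = 1
G(6) = mex{1,1} = 0
G(7) = mex{0,0} = 1
G(8) = mex{1,1,0} = 2
G(9) = mex{2,0,1} = 3
G(10) = mex{3,1,0} = 2
G(11) = mex{2,2,1} = 0
G(12) = mex{0,3,0} = 1
G(13) = mex{1,2,1} = 0
G(14) = mex{0,0,0} = 1
G(15) = mex{1,1,1} = 0
G(16) = mex{0,0,2} = 1
G(17) = mex{1,1,3} = 0
G(18) = mex{0,0,2} = 1
G(19) = mex{1,1,0} = 2
G(20) = mex{2,0,1} = 3
Stack A: G(20) = 3.
Stack B: G(20) = 3.
Combined Grundy value = 3 ⊕ 3 = 0.
A winning move leaves total XOR = 0, i.e. changes one component's Grundy value g to g ⊕ X where X is the current total.
Stack A: target g' = 3⊕0 = 3, but every legal move changes the Grundy value (mex property), so 0 moves.
Stack B: target g' = 3⊕0 = 3, but every legal move changes the Grundy value (mex property), so 0 moves.

0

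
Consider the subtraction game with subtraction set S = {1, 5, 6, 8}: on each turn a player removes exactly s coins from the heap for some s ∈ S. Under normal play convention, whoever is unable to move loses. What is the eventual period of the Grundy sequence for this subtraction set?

11

G(0) = 0
G(1) = mex{0} = 1
G(2) = mex{1} = 0
G(3) = mex{0} = 1
G(4) = mex{1} = 0
G(5) = mex{0,0} = 1
G(6) = mex{1,1,0} = 2
G(7) = mex{2,0,1} = 3
G(8) = mex{3,1,0,0} = 2
G(9) = mex{2,0,1,1} = 3
G(10) = mex{3,1,0,0} = 2
G(11) = mex{2,2,1,1} = 0
G(12) = mex{0,3,2,0} = 1
G(13) = mex{1,2,3,1} = 0
G(14) = mex{0,3,2,2} = 1
G(15) = mex{1,2,3,3} = 0
G(16) = mex{0,0,2,2} = 1
G(17) = mex{1,1,0,3} = 2
G(18) = mex{2,0,1,2} = 3
G(19) = mex{3,1,0,0} = 2
G(20) = mex{2,0,1,1} = 3
G(21) = mex{3,1,0,0} = 2
G(22) = mex{2,2,1,1} = 0
G(23) = mex{0,3,2,0} = 1
G(n+11) = G(n) holds for n = 0,…,7 (a full window of length max(S) = 8), so the sequence is purely periodic with period 11.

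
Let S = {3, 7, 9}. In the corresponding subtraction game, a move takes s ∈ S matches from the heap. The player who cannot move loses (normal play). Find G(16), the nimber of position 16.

0

n :  0  1  2  3  4  5  6  7  8  9 10 11 12 13 14 15 16
G :  0  0  0  1  1  1  0  2  2  1  3  3  0  2  0  1  0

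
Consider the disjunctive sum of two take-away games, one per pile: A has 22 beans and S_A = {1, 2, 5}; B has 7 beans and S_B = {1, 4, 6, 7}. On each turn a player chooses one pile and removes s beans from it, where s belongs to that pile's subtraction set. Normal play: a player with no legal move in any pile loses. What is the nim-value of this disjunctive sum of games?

3

Pile A, S = {1, 2, 5}:
n :  0  1  2  3  4  5  6  7  8  9 10 11 12 13 14 15 16 17 18 19 20 21 22
G :  0  1  2  0  1  2  0  1  2  0  1  2  0  1  2  0  1  2  0  1  2  0  1
G_A(22) = 1.
Pile B, S = {1, 4, 6, 7}:
n : 0 1 2 3 4 5 6 7
G : 0 1 0 1 2 0 1 2
G_B(7) = 2.
Combined Grundy value = 1 ⊕ 2 = 3.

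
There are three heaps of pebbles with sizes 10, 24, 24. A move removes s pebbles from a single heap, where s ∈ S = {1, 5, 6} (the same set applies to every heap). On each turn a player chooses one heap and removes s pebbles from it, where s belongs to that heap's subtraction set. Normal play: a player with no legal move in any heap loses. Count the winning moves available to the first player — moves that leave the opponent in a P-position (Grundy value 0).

3

All heaps use S = {1, 5, 6}:
G(0) = 0
G(1) = mex{0} = 1
G(2) = mex{1} = 0
G(3) = mex{0} = 1
G(4) = mex{1} = 0
G(5) = mex{0,0} = 1
G(6) = mex{1,1,0} = 2
G(7) = mex{2,0,1} = 3
G(8) = mex{3,1,0} = 2
G(9) = mex{2,0,1} = 3
G(10) = mex{3,1,0} = 2
G(11) = mex{2,2,1} = 0
G(12) = mex{0,3,2} = 1
G(13) = mex{1,2,3} = 0
G(14) = mex{0,3,2} = 1
G(15) = mex{1,2,3} = 0
G(16) = mex{0,0,2} = 1
G(17) = mex{1,1,0} = 2
G(18) = mex{2,0,1} = 3
G(19) = mex{3,1,0} = 2
G(20) = mex{2,0,1} = 3
G(21) = mex{3,1,0} = 2
G(22) = mex{2,2,1} = 0
G(23) = mex{0,3,2} = 1
G(24) = mex{1,2,3} = 0
Heap A: G(10) = 2.
Heap B: G(24) = 0.
Heap C: G(24) = 0.
Combined Grundy value = 2 ⊕ 0 ⊕ 0 = 2.
A winning move leaves total XOR = 0, i.e. changes one component's Grundy value g to g ⊕ X where X is the current total.
Heap A: need g' = 2⊕2 = 0. Options: 10−1→G=3, 10−5→G=1, 10−6→G=0. Hits: 1.
Heap B: need g' = 0⊕2 = 2. Options: 24−1→G=1, 24−5→G=2, 24−6→G=3. Hits: 1.
Heap C: need g' = 0⊕2 = 2. Options: 24−1→G=1, 24−5→G=2, 24−6→G=3. Hits: 1.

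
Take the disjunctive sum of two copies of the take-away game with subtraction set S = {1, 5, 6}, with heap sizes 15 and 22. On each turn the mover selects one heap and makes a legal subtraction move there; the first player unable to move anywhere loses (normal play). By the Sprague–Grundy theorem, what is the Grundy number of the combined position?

All heaps use S = {1, 5, 6}:
n :  0  1  2  3  4  5  6  7  8  9 10 11 12 13 14 15 16 17 18 19 20 21 22
G :  0  1  0  1  0  1  2  3  2  3  2  0  1  0  1  0  1  2  3  2  3  2  0
Heap A: G(15) = 0.
Heap B: G(22) = 0.
Combined Grundy value = 0 ⊕ 0 = 0.

0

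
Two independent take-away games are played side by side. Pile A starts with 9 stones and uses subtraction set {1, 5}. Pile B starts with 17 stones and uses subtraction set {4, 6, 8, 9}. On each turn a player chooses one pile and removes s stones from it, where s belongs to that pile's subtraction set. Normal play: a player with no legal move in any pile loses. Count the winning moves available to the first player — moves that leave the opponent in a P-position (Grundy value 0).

Pile A, S = {1, 5}:
n : 0 1 2 3 4 5 6 7 8 9
G : 0 1 0 1 0 1 0 1 0 1
G_A(9) = 1.
Pile B, S = {4, 6, 8, 9}:
n :  0  1  2  3  4  5  6  7  8  9 10 11 12 13 14 15 16 17
G :  0  0  0  0  1  1  1  1  2  2  2  2  3  0  0  0  0  1
G_B(17) = 1.
Combined Grundy value = 1 ⊕ 1 = 0.
A winning move leaves total XOR = 0, i.e. changes one component's Grundy value g to g ⊕ X where X is the current total.
Pile A: target g' = 1⊕0 = 1, but every legal move changes the Grundy value (mex property), so 0 moves.
Pile B: target g' = 1⊕0 = 1, but every legal move changes the Grundy value (mex property), so 0 moves.

0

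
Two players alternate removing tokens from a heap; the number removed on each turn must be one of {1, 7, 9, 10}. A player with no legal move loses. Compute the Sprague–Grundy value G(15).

n :  0  1  2  3  4  5  6  7  8  9 10 11 12 13 14 15
G :  0  1  0  1  0  1  0  1  0  1  2  3  2  3  2  3

3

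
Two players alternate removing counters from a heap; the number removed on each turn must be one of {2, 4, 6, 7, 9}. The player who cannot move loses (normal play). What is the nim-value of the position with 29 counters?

G(0) = 0
G(1) = mex{} = 0
G(2) = mex{0} = 1
G(3) = mex{0} = 1
G(4) = mex{1,0} = 2
G(5) = mex{1,0} = 2
G(6) = mex{2,1,0} = 3
G(7) = mex{2,1,0,0} = 3
G(8) = mex{3,2,1,0} = 4
G(9) = mex{3,2,1,1,0} = 4
G(10) = mex{4,3,2,1,0} = 5
G(11) = mex{4,3,2,2,1} = 0
G(12) = mex{5,4,3,2,1} = 0
G(13) = mex{0,4,3,3,2} = 1
G(14) = mex{0,5,4,3,2} = 1
G(15) = mex{1,0,4,4,3} = 2
G(16) = mex{1,0,5,4,3} = 2
G(17) = mex{2,1,0,5,4} = 3
G(18) = mex{2,1,0,0,4} = 3
G(19) = mex{3,2,1,0,5} = 4
G(20) = mex{3,2,1,1,0} = 4
G(21) = mex{4,3,2,1,0} = 5
G(22) = mex{4,3,2,2,1} = 0
G(23) = mex{5,4,3,2,1} = 0
G(24) = mex{0,4,3,3,2} = 1
G(25) = mex{0,5,4,3,2} = 1
G(26) = mex{1,0,4,4,3} = 2
G(27) = mex{1,0,5,4,3} = 2
G(28) = mex{2,1,0,5,4} = 3
G(29) = mex{2,1,0,0,4} = 3

3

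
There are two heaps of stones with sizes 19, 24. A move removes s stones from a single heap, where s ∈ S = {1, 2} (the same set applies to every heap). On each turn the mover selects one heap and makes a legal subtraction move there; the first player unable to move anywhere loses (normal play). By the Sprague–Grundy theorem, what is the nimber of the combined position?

All heaps use S = {1, 2}:
n :  0  1  2  3  4  5  6  7  8  9 10 11 12 13 14 15 16 17 18 19 20 21 22 23 24
G :  0  1  2  0  1  2  0  1  2  0  1  2  0  1  2  0  1  2  0  1  2  0  1  2  0
Heap A: G(19) = 1.
Heap B: G(24) = 0.
Combined Grundy value = 1 ⊕ 0 = 1.

1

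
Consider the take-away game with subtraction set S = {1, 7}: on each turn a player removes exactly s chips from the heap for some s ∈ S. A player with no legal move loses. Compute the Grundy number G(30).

G(0) = 0
G(1) = mex{0} = 1
G(2) = mex{1} = 0
G(3) = mex{0} = 1
G(4) = mex{1} = 0
G(5) = mex{0} = 1
G(6) = mex{1} = 0
G(7) = mex{0,0} = 1
G(8) = mex{1,1} = 0
G(9) = mex{0,0} = 1
G(10) = mex{1,1} = 0
G(11) = mex{0,0} = 1
G(12) = mex{1,1} = 0
G(13) = mex{0,0} = 1
G(14) = mex{1,1} = 0
G(15) = mex{0,0} = 1
G(16) = mex{1,1} = 0
G(17) = mex{0,0} = 1
G(18) = mex{1,1} = 0
G(19) = mex{0,0} = 1
G(20) = mex{1,1} = 0
G(21) = mex{0,0} = 1
G(22) = mex{1,1} = 0
G(23) = mex{0,0} = 1
G(24) = mex{1,1} = 0
G(25) = mex{0,0} = 1
G(26) = mex{1,1} = 0
G(27) = mex{0,0} = 1
G(28) = mex{1,1} = 0
G(29) = mex{0,0} = 1
G(30) = mex{1,1} = 0

0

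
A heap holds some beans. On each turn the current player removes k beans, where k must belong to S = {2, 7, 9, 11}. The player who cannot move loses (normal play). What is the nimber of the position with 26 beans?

G(0) = 0
G(1) = mex{} = 0
G(2) = mex{0} = 1
G(3) = mex{0} = 1
G(4) = mex{1} = 0
G(5) = mex{1} = 0
G(6) = mex{0} = 1
G(7) = mex{0,0} = 1
G(8) = mex{1,0} = 2
G(9) = mex{1,1,0} = 2
G(10) = mex{2,1,0} = 3
G(11) = mex{2,0,1,0} = 3
G(12) = mex{3,0,1,0} = 2
G(13) = mex{3,1,0,1} = 2
G(14) = mex{2,1,0,1} = 3
G(15) = mex{2,2,1,0} = 3
G(16) = mex{3,2,1,0} = 4
G(17) = mex{3,3,2,1} = 0
G(18) = mex{4,3,2,1} = 0
G(19) = mex{0,2,3,2} = 1
G(20) = mex{0,2,3,2} = 1
G(21) = mex{1,3,2,3} = 0
G(22) = mex{1,3,2,3} = 0
G(23) = mex{0,4,3,2} = 1
G(24) = mex{0,0,3,2} = 1
G(25) = mex{1,0,4,3} = 2
G(26) = mex{1,1,0,3} = 2

2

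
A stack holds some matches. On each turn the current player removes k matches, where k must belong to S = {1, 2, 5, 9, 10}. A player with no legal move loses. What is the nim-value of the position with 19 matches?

n :  0  1  2  3  4  5  6  7  8  9 10 11 12 13 14 15 16 17 18 19
G :  0  1  2  0  1  2  0  1  2  3  4  5  3  4  0  1  2  0  1  2

2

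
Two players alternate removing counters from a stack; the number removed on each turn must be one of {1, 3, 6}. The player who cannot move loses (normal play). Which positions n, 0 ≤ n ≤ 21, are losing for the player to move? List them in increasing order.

n :  0  1  2  3  4  5  6  7  8  9 10 11 12 13 14 15 16 17 18 19 20 21
G :  0  1  0  1  0  1  2  3  2  0  1  0  1  0  1  2  3  2  0  1  0  1
P-positions are exactly the n with G(n) = 0.

0, 2, 4, 9, 11, 13, 18, 20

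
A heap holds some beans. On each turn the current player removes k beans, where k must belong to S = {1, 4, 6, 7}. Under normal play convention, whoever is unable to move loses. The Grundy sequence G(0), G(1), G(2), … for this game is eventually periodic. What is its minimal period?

13

G(0) = 0
G(1) = mex{0} = 1
G(2) = mex{1} = 0
G(3) = mex{0} = 1
G(4) = mex{1,0} = 2
G(5) = mex{2,1} = 0
G(6) = mex{0,0,0} = 1
G(7) = mex{1,1,1,0} = 2
G(8) = mex{2,2,0,1} = 3
G(9) = mex{3,0,1,0} = 2
G(10) = mex{2,1,2,1} = 0
G(11) = mex{0,2,0,2} = 1
G(12) = mex{1,3,1,0} = 2
G(13) = mex{2,2,2,1} = 0
G(14) = mex{0,0,3,2} = 1
G(15) = mex{1,1,2,3} = 0
G(16) = mex{0,2,0,2} = 1
G(17) = mex{1,0,1,0} = 2
G(18) = mex{2,1,2,1} = 0
G(19) = mex{0,0,0,2} = 1
G(20) = mex{1,1,1,0} = 2
G(21) = mex{2,2,0,1} = 3
G(22) = mex{3,0,1,0} = 2
G(23) = mex{2,1,2,1} = 0
G(24) = mex{0,2,0,2} = 1
G(25) = mex{1,3,1,0} = 2
G(26) = mex{2,2,2,1} = 0
G(27) = mex{0,0,3,2} = 1
G(n+13) = G(n) holds for n = 0,…,6 (a full window of length max(S) = 7), so the sequence is purely periodic with period 13.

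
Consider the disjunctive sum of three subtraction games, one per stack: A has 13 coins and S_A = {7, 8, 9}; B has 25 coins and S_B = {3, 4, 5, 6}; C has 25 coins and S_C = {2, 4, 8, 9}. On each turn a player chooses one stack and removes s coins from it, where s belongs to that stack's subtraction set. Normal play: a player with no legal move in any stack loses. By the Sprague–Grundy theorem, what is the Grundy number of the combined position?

Stack A, S = {7, 8, 9}:
n :  0  1  2  3  4  5  6  7  8  9 10 11 12 13
G :  0  0  0  0  0  0  0  1  1  1  1  1  1  1
G_A(13) = 1.
Stack B, S = {3, 4, 5, 6}:
G(0) = 0
G(1) = mex{} = 0
G(2) = mex{} = 0
G(3) = mex{0} = 1
G(4) = mex{0,0} = 1
G(5) = mex{0,0,0} = 1
G(6) = mex{1,0,0,0} = 2
G(7) = mex{1,1,0,0} = 2
G(8) = mex{1,1,1,0} = 2
G(9) = mex{2,1,1,1} = 0
G(10) = mex{2,2,1,1} = 0
G(11) = mex{2,2,2,1} = 0
G(12) = mex{0,2,2,2} = 1
G(13) = mex{0,0,2,2} = 1
G(14) = mex{0,0,0,2} = 1
G(15) = mex{1,0,0,0} = 2
G(16) = mex{1,1,0,0} = 2
G(17) = mex{1,1,1,0} = 2
G(18) = mex{2,1,1,1} = 0
G(19) = mex{2,2,1,1} = 0
G(20) = mex{2,2,2,1} = 0
G(21) = mex{0,2,2,2} = 1
G(22) = mex{0,0,2,2} = 1
G(23) = mex{0,0,0,2} = 1
G(24) = mex{1,0,0,0} = 2
G(25) = mex{1,1,0,0} = 2
G_B(25) = 2.
Stack C, S = {2, 4, 8, 9}:
n :  0  1  2  3  4  5  6  7  8  9 10 11 12 13 14 15 16 17 18 19 20 21 22 23 24 25
G :  0  0  1  1  2  2  0  0  1  1  2  2  0  0  1  1  2  2  0  0  1  1  2  2  0  0
G_C(25) = 0.
Combined Grundy value = 1 ⊕ 2 ⊕ 0 = 3.

3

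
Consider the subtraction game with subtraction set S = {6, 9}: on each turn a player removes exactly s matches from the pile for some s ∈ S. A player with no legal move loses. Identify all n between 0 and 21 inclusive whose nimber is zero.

G(0) = 0
G(1) = mex{} = 0
G(2) = mex{} = 0
G(3) = mex{} = 0
G(4) = mex{} = 0
G(5) = mex{} = 0
G(6) = mex{0} = 1
G(7) = mex{0} = 1
G(8) = mex{0} = 1
G(9) = mex{0,0} = 1
G(10) = mex{0,0} = 1
G(11) = mex{0,0} = 1
G(12) = mex{1,0} = 2
G(13) = mex{1,0} = 2
G(14) = mex{1,0} = 2
G(15) = mex{1,1} = 0
G(16) = mex{1,1} = 0
G(17) = mex{1,1} = 0
G(18) = mex{2,1} = 0
G(19) = mex{2,1} = 0
G(20) = mex{2,1} = 0
G(21) = mex{0,2} = 1
P-positions are exactly the n with G(n) = 0.

0, 1, 2, 3, 4, 5, 15, 16, 17, 18, 19, 20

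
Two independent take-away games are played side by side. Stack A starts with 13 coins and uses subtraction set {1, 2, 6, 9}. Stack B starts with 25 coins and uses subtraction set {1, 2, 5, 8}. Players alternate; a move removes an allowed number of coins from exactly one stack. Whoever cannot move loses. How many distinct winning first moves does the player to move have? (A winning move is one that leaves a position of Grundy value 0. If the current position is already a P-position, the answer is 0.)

Stack A, S = {1, 2, 6, 9}:
n :  0  1  2  3  4  5  6  7  8  9 10 11 12 13
G :  0  1  2  0  1  2  3  0  1  2  0  1  2  3
G_A(13) = 3.
Stack B, S = {1, 2, 5, 8}:
G(0) = 0
G(1) = mex{0} = 1
G(2) = mex{1,0} = 2
G(3) = mex{2,1} = 0
G(4) = mex{0,2} = 1
G(5) = mex{1,0,0} = 2
G(6) = mex{2,1,1} = 0
G(7) = mex{0,2,2} = 1
G(8) = mex{1,0,0,0} = 2
G(9) = mex{2,1,1,1} = 0
G(10) = mex{0,2,2,2} = 1
G(11) = mex{1,0,0,0} = 2
G(12) = mex{2,1,1,1} = 0
G(13) = mex{0,2,2,2} = 1
G(14) = mex{1,0,0,0} = 2
G(15) = mex{2,1,1,1} = 0
G(16) = mex{0,2,2,2} = 1
G(17) = mex{1,0,0,0} = 2
G(18) = mex{2,1,1,1} = 0
G(19) = mex{0,2,2,2} = 1
G(20) = mex{1,0,0,0} = 2
G(21) = mex{2,1,1,1} = 0
G(22) = mex{0,2,2,2} = 1
G(23) = mex{1,0,0,0} = 2
G(24) = mex{2,1,1,1} = 0
G(25) = mex{0,2,2,2} = 1
G_B(25) = 1.
Combined Grundy value = 3 ⊕ 1 = 2.
A winning move leaves total XOR = 0, i.e. changes one component's Grundy value g to g ⊕ X where X is the current total.
Stack A: need g' = 3⊕2 = 1. Options: 13−1→G=2, 13−2→G=1, 13−6→G=0, 13−9→G=1. Hits: 2.
Stack B: need g' = 1⊕2 = 3. Options: 25−1→G=0, 25−2→G=2, 25−5→G=2, 25−8→G=2. Hits: 0.

2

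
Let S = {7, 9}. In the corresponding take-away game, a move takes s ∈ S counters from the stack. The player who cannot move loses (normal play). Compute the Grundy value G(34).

0

G(0) = 0
G(1) = mex{} = 0
G(2) = mex{} = 0
G(3) = mex{} = 0
G(4) = mex{} = 0
G(5) = mex{} = 0
G(6) = mex{} = 0
G(7) = mex{0} = 1
G(8) = mex{0} = 1
G(9) = mex{0,0} = 1
G(10) = mex{0,0} = 1
G(11) = mex{0,0} = 1
G(12) = mex{0,0} = 1
G(13) = mex{0,0} = 1
G(14) = mex{1,0} = 2
G(15) = mex{1,0} = 2
G(16) = mex{1,1} = 0
G(17) = mex{1,1} = 0
G(18) = mex{1,1} = 0
G(19) = mex{1,1} = 0
G(20) = mex{1,1} = 0
G(21) = mex{2,1} = 0
G(22) = mex{2,1} = 0
G(23) = mex{0,2} = 1
G(24) = mex{0,2} = 1
G(25) = mex{0,0} = 1
G(26) = mex{0,0} = 1
G(27) = mex{0,0} = 1
G(28) = mex{0,0} = 1
G(29) = mex{0,0} = 1
G(30) = mex{1,0} = 2
G(31) = mex{1,0} = 2
G(32) = mex{1,1} = 0
G(33) = mex{1,1} = 0
G(34) = mex{1,1} = 0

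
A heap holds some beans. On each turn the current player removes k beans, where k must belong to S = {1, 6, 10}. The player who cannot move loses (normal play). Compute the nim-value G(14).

G(0) = 0
G(1) = mex{0} = 1
G(2) = mex{1} = 0
G(3) = mex{0} = 1
G(4) = mex{1} = 0
G(5) = mex{0} = 1
G(6) = mex{1,0} = 2
G(7) = mex{2,1} = 0
G(8) = mex{0,0} = 1
G(9) = mex{1,1} = 0
G(10) = mex{0,0,0} = 1
G(11) = mex{1,1,1} = 0
G(12) = mex{0,2,0} = 1
G(13) = mex{1,0,1} = 2
G(14) = mex{2,1,0} = 3

3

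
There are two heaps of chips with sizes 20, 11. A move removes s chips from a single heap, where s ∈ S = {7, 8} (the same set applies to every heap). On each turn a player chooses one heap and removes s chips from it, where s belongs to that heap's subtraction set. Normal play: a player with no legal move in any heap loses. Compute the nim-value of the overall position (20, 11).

All heaps use S = {7, 8}:
G(0) = 0
G(1) = mex{} = 0
G(2) = mex{} = 0
G(3) = mex{} = 0
G(4) = mex{} = 0
G(5) = mex{} = 0
G(6) = mex{} = 0
G(7) = mex{0} = 1
G(8) = mex{0,0} = 1
G(9) = mex{0,0} = 1
G(10) = mex{0,0} = 1
G(11) = mex{0,0} = 1
G(12) = mex{0,0} = 1
G(13) = mex{0,0} = 1
G(14) = mex{1,0} = 2
G(15) = mex{1,1} = 0
G(16) = mex{1,1} = 0
G(17) = mex{1,1} = 0
G(18) = mex{1,1} = 0
G(19) = mex{1,1} = 0
G(20) = mex{1,1} = 0
Heap A: G(20) = 0.
Heap B: G(11) = 1.
Combined Grundy value = 0 ⊕ 1 = 1.

1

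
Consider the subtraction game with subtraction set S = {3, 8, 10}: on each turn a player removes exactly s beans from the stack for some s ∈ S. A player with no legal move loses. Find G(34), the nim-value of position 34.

1

n :  0  1  2  3  4  5  6  7  8  9 10 11 12 13 14 15 16 17 18 19 20 21 22 23 24 25 26 27 28 29 30 31 32 33 34
G :  0  0  0  1  1  1  0  0  2  1  1  3  2  0  2  3  1  3  0  0  0  1  1  1  0  0  2  1  1  3  2  0  2  3  1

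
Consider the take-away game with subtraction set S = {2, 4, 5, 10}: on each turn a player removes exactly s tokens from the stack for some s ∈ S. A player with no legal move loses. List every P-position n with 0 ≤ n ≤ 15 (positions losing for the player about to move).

G(0) = 0
G(1) = mex{} = 0
G(2) = mex{0} = 1
G(3) = mex{0} = 1
G(4) = mex{1,0} = 2
G(5) = mex{1,0,0} = 2
G(6) = mex{2,1,0} = 3
G(7) = mex{2,1,1} = 0
G(8) = mex{3,2,1} = 0
G(9) = mex{0,2,2} = 1
G(10) = mex{0,3,2,0} = 1
G(11) = mex{1,0,3,0} = 2
G(12) = mex{1,0,0,1} = 2
G(13) = mex{2,1,0,1} = 3
G(14) = mex{2,1,1,2} = 0
G(15) = mex{3,2,1,2} = 0
P-positions are exactly the n with G(n) = 0.

0, 1, 7, 8, 14, 15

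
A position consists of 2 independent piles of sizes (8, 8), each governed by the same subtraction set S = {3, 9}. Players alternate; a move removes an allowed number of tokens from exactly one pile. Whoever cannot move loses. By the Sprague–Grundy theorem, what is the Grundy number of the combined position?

All piles use S = {3, 9}:
n : 0 1 2 3 4 5 6 7 8
G : 0 0 0 1 1 1 0 0 0
Pile A: G(8) = 0.
Pile B: G(8) = 0.
Combined Grundy value = 0 ⊕ 0 = 0.

0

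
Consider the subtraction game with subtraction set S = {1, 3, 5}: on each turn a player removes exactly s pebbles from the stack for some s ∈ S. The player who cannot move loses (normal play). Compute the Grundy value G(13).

1

G(0) = 0
G(1) = mex{0} = 1
G(2) = mex{1} = 0
G(3) = mex{0,0} = 1
G(4) = mex{1,1} = 0
G(5) = mex{0,0,0} = 1
G(6) = mex{1,1,1} = 0
G(7) = mex{0,0,0} = 1
G(8) = mex{1,1,1} = 0
G(9) = mex{0,0,0} = 1
G(10) = mex{1,1,1} = 0
G(11) = mex{0,0,0} = 1
G(12) = mex{1,1,1} = 0
G(13) = mex{0,0,0} = 1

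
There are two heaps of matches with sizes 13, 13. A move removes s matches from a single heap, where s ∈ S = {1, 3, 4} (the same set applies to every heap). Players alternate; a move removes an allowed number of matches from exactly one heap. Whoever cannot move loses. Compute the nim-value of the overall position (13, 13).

0

All heaps use S = {1, 3, 4}:
G(0) = 0
G(1) = mex{0} = 1
G(2) = mex{1} = 0
G(3) = mex{0,0} = 1
G(4) = mex{1,1,0} = 2
G(5) = mex{2,0,1} = 3
G(6) = mex{3,1,0} = 2
G(7) = mex{2,2,1} = 0
G(8) = mex{0,3,2} = 1
G(9) = mex{1,2,3} = 0
G(10) = mex{0,0,2} = 1
G(11) = mex{1,1,0} = 2
G(12) = mex{2,0,1} = 3
G(13) = mex{3,1,0} = 2
Heap A: G(13) = 2.
Heap B: G(13) = 2.
Combined Grundy value = 2 ⊕ 2 = 0.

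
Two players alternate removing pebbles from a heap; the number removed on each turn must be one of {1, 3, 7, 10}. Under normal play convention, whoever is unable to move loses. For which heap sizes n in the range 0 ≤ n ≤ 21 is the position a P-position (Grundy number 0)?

G(0) = 0
G(1) = mex{0} = 1
G(2) = mex{1} = 0
G(3) = mex{0,0} = 1
G(4) = mex{1,1} = 0
G(5) = mex{0,0} = 1
G(6) = mex{1,1} = 0
G(7) = mex{0,0,0} = 1
G(8) = mex{1,1,1} = 0
G(9) = mex{0,0,0} = 1
G(10) = mex{1,1,1,0} = 2
G(11) = mex{2,0,0,1} = 3
G(12) = mex{3,1,1,0} = 2
G(13) = mex{2,2,0,1} = 3
G(14) = mex{3,3,1,0} = 2
G(15) = mex{2,2,0,1} = 3
G(16) = mex{3,3,1,0} = 2
G(17) = mex{2,2,2,1} = 0
G(18) = mex{0,3,3,0} = 1
G(19) = mex{1,2,2,1} = 0
G(20) = mex{0,0,3,2} = 1
G(21) = mex{1,1,2,3} = 0
P-positions are exactly the n with G(n) = 0.

0, 2, 4, 6, 8, 17, 19, 21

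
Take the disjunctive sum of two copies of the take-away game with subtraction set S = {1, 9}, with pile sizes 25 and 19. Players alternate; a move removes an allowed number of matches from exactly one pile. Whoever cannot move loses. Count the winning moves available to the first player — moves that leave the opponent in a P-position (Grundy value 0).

All piles use S = {1, 9}:
G(0) = 0
G(1) = mex{0} = 1
G(2) = mex{1} = 0
G(3) = mex{0} = 1
G(4) = mex{1} = 0
G(5) = mex{0} = 1
G(6) = mex{1} = 0
G(7) = mex{0} = 1
G(8) = mex{1} = 0
G(9) = mex{0,0} = 1
G(10) = mex{1,1} = 0
G(11) = mex{0,0} = 1
G(12) = mex{1,1} = 0
G(13) = mex{0,0} = 1
G(14) = mex{1,1} = 0
G(15) = mex{0,0} = 1
G(16) = mex{1,1} = 0
G(17) = mex{0,0} = 1
G(18) = mex{1,1} = 0
G(19) = mex{0,0} = 1
G(20) = mex{1,1} = 0
G(21) = mex{0,0} = 1
G(22) = mex{1,1} = 0
G(23) = mex{0,0} = 1
G(24) = mex{1,1} = 0
G(25) = mex{0,0} = 1
Pile A: G(25) = 1.
Pile B: G(19) = 1.
Combined Grundy value = 1 ⊕ 1 = 0.
A winning move leaves total XOR = 0, i.e. changes one component's Grundy value g to g ⊕ X where X is the current total.
Pile A: target g' = 1⊕0 = 1, but every legal move changes the Grundy value (mex property), so 0 moves.
Pile B: target g' = 1⊕0 = 1, but every legal move changes the Grundy value (mex property), so 0 moves.

0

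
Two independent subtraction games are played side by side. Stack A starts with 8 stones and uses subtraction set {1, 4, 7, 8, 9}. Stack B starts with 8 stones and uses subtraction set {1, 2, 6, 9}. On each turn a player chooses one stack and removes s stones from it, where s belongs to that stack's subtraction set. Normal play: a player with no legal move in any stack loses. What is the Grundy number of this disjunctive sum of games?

2

Stack A, S = {1, 4, 7, 8, 9}:
n : 0 1 2 3 4 5 6 7 8
G : 0 1 0 1 2 0 1 2 3
G_A(8) = 3.
Stack B, S = {1, 2, 6, 9}:
G(0) = 0
G(1) = mex{0} = 1
G(2) = mex{1,0} = 2
G(3) = mex{2,1} = 0
G(4) = mex{0,2} = 1
G(5) = mex{1,0} = 2
G(6) = mex{2,1,0} = 3
G(7) = mex{3,2,1} = 0
G(8) = mex{0,3,2} = 1
G_B(8) = 1.
Combined Grundy value = 3 ⊕ 1 = 2.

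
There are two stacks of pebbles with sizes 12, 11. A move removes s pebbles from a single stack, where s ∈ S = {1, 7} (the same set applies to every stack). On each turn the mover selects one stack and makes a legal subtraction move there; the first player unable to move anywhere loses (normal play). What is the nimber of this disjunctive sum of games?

1

All stacks use S = {1, 7}:
n :  0  1  2  3  4  5  6  7  8  9 10 11 12
G :  0  1  0  1  0  1  0  1  0  1  0  1  0
Stack A: G(12) = 0.
Stack B: G(11) = 1.
Combined Grundy value = 0 ⊕ 1 = 1.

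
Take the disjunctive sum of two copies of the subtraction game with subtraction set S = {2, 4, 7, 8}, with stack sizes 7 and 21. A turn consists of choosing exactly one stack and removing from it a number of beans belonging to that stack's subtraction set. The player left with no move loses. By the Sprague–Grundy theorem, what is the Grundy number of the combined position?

All stacks use S = {2, 4, 7, 8}:
n :  0  1  2  3  4  5  6  7  8  9 10 11 12 13 14 15 16 17 18 19 20 21
G :  0  0  1  1  2  2  0  3  1  4  2  0  0  1  1  2  2  0  3  1  4  2
Stack A: G(7) = 3.
Stack B: G(21) = 2.
Combined Grundy value = 3 ⊕ 2 = 1.

1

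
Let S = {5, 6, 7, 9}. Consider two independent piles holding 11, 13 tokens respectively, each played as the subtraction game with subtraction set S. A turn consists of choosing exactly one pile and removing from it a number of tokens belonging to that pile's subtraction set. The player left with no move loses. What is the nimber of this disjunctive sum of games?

All piles use S = {5, 6, 7, 9}:
G(0) = 0
G(1) = mex{} = 0
G(2) = mex{} = 0
G(3) = mex{} = 0
G(4) = mex{} = 0
G(5) = mex{0} = 1
G(6) = mex{0,0} = 1
G(7) = mex{0,0,0} = 1
G(8) = mex{0,0,0} = 1
G(9) = mex{0,0,0,0} = 1
G(10) = mex{1,0,0,0} = 2
G(11) = mex{1,1,0,0} = 2
G(12) = mex{1,1,1,0} = 2
G(13) = mex{1,1,1,0} = 2
Pile A: G(11) = 2.
Pile B: G(13) = 2.
Combined Grundy value = 2 ⊕ 2 = 0.

0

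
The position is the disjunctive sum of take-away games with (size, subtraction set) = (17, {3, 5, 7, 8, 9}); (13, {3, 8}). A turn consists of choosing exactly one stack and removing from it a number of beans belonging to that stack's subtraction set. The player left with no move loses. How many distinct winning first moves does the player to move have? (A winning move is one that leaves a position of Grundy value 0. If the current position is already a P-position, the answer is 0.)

Stack A, S = {3, 5, 7, 8, 9}:
n :  0  1  2  3  4  5  6  7  8  9 10 11 12 13 14 15 16 17
G :  0  0  0  1  1  1  2  2  2  3  3  3  0  0  0  1  1  1
G_A(17) = 1.
Stack B, S = {3, 8}:
G(0) = 0
G(1) = mex{} = 0
G(2) = mex{} = 0
G(3) = mex{0} = 1
G(4) = mex{0} = 1
G(5) = mex{0} = 1
G(6) = mex{1} = 0
G(7) = mex{1} = 0
G(8) = mex{1,0} = 2
G(9) = mex{0,0} = 1
G(10) = mex{0,0} = 1
G(11) = mex{2,1} = 0
G(12) = mex{1,1} = 0
G(13) = mex{1,1} = 0
G_B(13) = 0.
Combined Grundy value = 1 ⊕ 0 = 1.
A winning move leaves total XOR = 0, i.e. changes one component's Grundy value g to g ⊕ X where X is the current total.
Stack A: need g' = 1⊕1 = 0. Options: 17−3→G=0, 17−5→G=0, 17−7→G=3, 17−8→G=3, 17−9→G=2. Hits: 2.
Stack B: need g' = 0⊕1 = 1. Options: 13−3→G=1, 13−8→G=1. Hits: 2.

4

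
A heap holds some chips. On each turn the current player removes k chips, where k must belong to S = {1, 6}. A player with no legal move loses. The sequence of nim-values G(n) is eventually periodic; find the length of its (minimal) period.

G(0) = 0
G(1) = mex{0} = 1
G(2) = mex{1} = 0
G(3) = mex{0} = 1
G(4) = mex{1} = 0
G(5) = mex{0} = 1
G(6) = mex{1,0} = 2
G(7) = mex{2,1} = 0
G(8) = mex{0,0} = 1
G(9) = mex{1,1} = 0
G(10) = mex{0,0} = 1
G(11) = mex{1,1} = 0
G(12) = mex{0,2} = 1
G(13) = mex{1,0} = 2
G(14) = mex{2,1} = 0
G(15) = mex{0,0} = 1
G(n+7) = G(n) holds for n = 0,…,5 (a full window of length max(S) = 6), so the sequence is purely periodic with period 7.

7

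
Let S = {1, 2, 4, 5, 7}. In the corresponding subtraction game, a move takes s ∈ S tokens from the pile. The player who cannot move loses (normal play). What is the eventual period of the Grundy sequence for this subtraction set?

n :  0  1  2  3  4  5  6  7  8  9 10 11 12 13 14
G :  0  1  2  0  1  2  0  1  2  0  1  2  0  1  2
G(n+3) = G(n) holds for n = 0,…,6 (a full window of length max(S) = 7), so the sequence is purely periodic with period 3.

3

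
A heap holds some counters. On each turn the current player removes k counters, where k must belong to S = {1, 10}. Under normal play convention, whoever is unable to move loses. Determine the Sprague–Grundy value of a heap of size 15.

G(0) = 0
G(1) = mex{0} = 1
G(2) = mex{1} = 0
G(3) = mex{0} = 1
G(4) = mex{1} = 0
G(5) = mex{0} = 1
G(6) = mex{1} = 0
G(7) = mex{0} = 1
G(8) = mex{1} = 0
G(9) = mex{0} = 1
G(10) = mex{1,0} = 2
G(11) = mex{2,1} = 0
G(12) = mex{0,0} = 1
G(13) = mex{1,1} = 0
G(14) = mex{0,0} = 1
G(15) = mex{1,1} = 0

0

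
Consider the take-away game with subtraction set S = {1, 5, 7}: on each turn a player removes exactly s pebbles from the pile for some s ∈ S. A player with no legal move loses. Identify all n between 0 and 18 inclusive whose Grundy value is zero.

G(0) = 0
G(1) = mex{0} = 1
G(2) = mex{1} = 0
G(3) = mex{0} = 1
G(4) = mex{1} = 0
G(5) = mex{0,0} = 1
G(6) = mex{1,1} = 0
G(7) = mex{0,0,0} = 1
G(8) = mex{1,1,1} = 0
G(9) = mex{0,0,0} = 1
G(10) = mex{1,1,1} = 0
G(11) = mex{0,0,0} = 1
G(12) = mex{1,1,1} = 0
G(13) = mex{0,0,0} = 1
G(14) = mex{1,1,1} = 0
G(15) = mex{0,0,0} = 1
G(16) = mex{1,1,1} = 0
G(17) = mex{0,0,0} = 1
G(18) = mex{1,1,1} = 0
P-positions are exactly the n with G(n) = 0.

0, 2, 4, 6, 8, 10, 12, 14, 16, 18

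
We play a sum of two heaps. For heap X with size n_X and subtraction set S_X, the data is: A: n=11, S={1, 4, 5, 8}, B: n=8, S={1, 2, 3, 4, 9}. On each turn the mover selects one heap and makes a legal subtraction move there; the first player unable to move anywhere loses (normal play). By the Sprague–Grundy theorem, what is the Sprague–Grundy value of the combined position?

Heap A, S = {1, 4, 5, 8}:
n :  0  1  2  3  4  5  6  7  8  9 10 11
G :  0  1  0  1  2  3  2  3  4  0  1  0
G_A(11) = 0.
Heap B, S = {1, 2, 3, 4, 9}:
G(0) = 0
G(1) = mex{0} = 1
G(2) = mex{1,0} = 2
G(3) = mex{2,1,0} = 3
G(4) = mex{3,2,1,0} = 4
G(5) = mex{4,3,2,1} = 0
G(6) = mex{0,4,3,2} = 1
G(7) = mex{1,0,4,3} = 2
G(8) = mex{2,1,0,4} = 3
G_B(8) = 3.
Combined Grundy value = 0 ⊕ 3 = 3.

3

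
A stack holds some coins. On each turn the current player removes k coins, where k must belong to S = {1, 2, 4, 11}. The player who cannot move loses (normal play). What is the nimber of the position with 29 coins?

2

n :  0  1  2  3  4  5  6  7  8  9 10 11 12 13 14 15 16 17 18 19 20 21 22 23 24 25 26 27 28 29
G :  0  1  2  0  1  2  0  1  2  0  1  2  0  1  2  0  1  2  0  1  2  0  1  2  0  1  2  0  1  2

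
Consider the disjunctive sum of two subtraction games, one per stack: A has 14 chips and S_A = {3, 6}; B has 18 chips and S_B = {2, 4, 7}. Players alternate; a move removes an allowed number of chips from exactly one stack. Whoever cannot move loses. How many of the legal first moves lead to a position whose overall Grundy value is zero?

3

Stack A, S = {3, 6}:
G(0) = 0
G(1) = mex{} = 0
G(2) = mex{} = 0
G(3) = mex{0} = 1
G(4) = mex{0} = 1
G(5) = mex{0} = 1
G(6) = mex{1,0} = 2
G(7) = mex{1,0} = 2
G(8) = mex{1,0} = 2
G(9) = mex{2,1} = 0
G(10) = mex{2,1} = 0
G(11) = mex{2,1} = 0
G(12) = mex{0,2} = 1
G(13) = mex{0,2} = 1
G(14) = mex{0,2} = 1
G_A(14) = 1.
Stack B, S = {2, 4, 7}:
G(0) = 0
G(1) = mex{} = 0
G(2) = mex{0} = 1
G(3) = mex{0} = 1
G(4) = mex{1,0} = 2
G(5) = mex{1,0} = 2
G(6) = mex{2,1} = 0
G(7) = mex{2,1,0} = 3
G(8) = mex{0,2,0} = 1
G(9) = mex{3,2,1} = 0
G(10) = mex{1,0,1} = 2
G(11) = mex{0,3,2} = 1
G(12) = mex{2,1,2} = 0
G(13) = mex{1,0,0} = 2
G(14) = mex{0,2,3} = 1
G(15) = mex{2,1,1} = 0
G(16) = mex{1,0,0} = 2
G(17) = mex{0,2,2} = 1
G(18) = mex{2,1,1} = 0
G_B(18) = 0.
Combined Grundy value = 1 ⊕ 0 = 1.
A winning move leaves total XOR = 0, i.e. changes one component's Grundy value g to g ⊕ X where X is the current total.
Stack A: need g' = 1⊕1 = 0. Options: 14−3→G=0, 14−6→G=2. Hits: 1.
Stack B: need g' = 0⊕1 = 1. Options: 18−2→G=2, 18−4→G=1, 18−7→G=1. Hits: 2.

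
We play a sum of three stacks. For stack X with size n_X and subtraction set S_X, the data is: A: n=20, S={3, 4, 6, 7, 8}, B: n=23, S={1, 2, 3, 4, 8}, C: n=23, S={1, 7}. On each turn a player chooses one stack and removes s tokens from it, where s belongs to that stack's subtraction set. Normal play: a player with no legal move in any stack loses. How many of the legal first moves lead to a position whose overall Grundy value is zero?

Stack A, S = {3, 4, 6, 7, 8}:
n :  0  1  2  3  4  5  6  7  8  9 10 11 12 13 14 15 16 17 18 19 20
G :  0  0  0  1  1  1  2  2  2  3  3  0  0  0  1  1  1  2  2  2  3
G_A(20) = 3.
Stack B, S = {1, 2, 3, 4, 8}:
n :  0  1  2  3  4  5  6  7  8  9 10 11 12 13 14 15 16 17 18 19 20 21 22 23
G :  0  1  2  3  4  0  1  2  3  4  0  1  2  3  4  0  1  2  3  4  0  1  2  3
G_B(23) = 3.
Stack C, S = {1, 7}:
G(0) = 0
G(1) = mex{0} = 1
G(2) = mex{1} = 0
G(3) = mex{0} = 1
G(4) = mex{1} = 0
G(5) = mex{0} = 1
G(6) = mex{1} = 0
G(7) = mex{0,0} = 1
G(8) = mex{1,1} = 0
G(9) = mex{0,0} = 1
G(10) = mex{1,1} = 0
G(11) = mex{0,0} = 1
G(12) = mex{1,1} = 0
G(13) = mex{0,0} = 1
G(14) = mex{1,1} = 0
G(15) = mex{0,0} = 1
G(16) = mex{1,1} = 0
G(17) = mex{0,0} = 1
G(18) = mex{1,1} = 0
G(19) = mex{0,0} = 1
G(20) = mex{1,1} = 0
G(21) = mex{0,0} = 1
G(22) = mex{1,1} = 0
G(23) = mex{0,0} = 1
G_C(23) = 1.
Combined Grundy value = 3 ⊕ 3 ⊕ 1 = 1.
A winning move leaves total XOR = 0, i.e. changes one component's Grundy value g to g ⊕ X where X is the current total.
Stack A: need g' = 3⊕1 = 2. Options: 20−3→G=2, 20−4→G=1, 20−6→G=1, 20−7→G=0, 20−8→G=0. Hits: 1.
Stack B: need g' = 3⊕1 = 2. Options: 23−1→G=2, 23−2→G=1, 23−3→G=0, 23−4→G=4, 23−8→G=0. Hits: 1.
Stack C: need g' = 1⊕1 = 0. Options: 23−1→G=0, 23−7→G=0. Hits: 2.

4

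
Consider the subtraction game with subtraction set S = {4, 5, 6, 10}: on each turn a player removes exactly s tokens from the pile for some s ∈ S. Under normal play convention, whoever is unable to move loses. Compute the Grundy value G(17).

G(0) = 0
G(1) = mex{} = 0
G(2) = mex{} = 0
G(3) = mex{} = 0
G(4) = mex{0} = 1
G(5) = mex{0,0} = 1
G(6) = mex{0,0,0} = 1
G(7) = mex{0,0,0} = 1
G(8) = mex{1,0,0} = 2
G(9) = mex{1,1,0} = 2
G(10) = mex{1,1,1,0} = 2
G(11) = mex{1,1,1,0} = 2
G(12) = mex{2,1,1,0} = 3
G(13) = mex{2,2,1,0} = 3
G(14) = mex{2,2,2,1} = 0
G(15) = mex{2,2,2,1} = 0
G(16) = mex{3,2,2,1} = 0
G(17) = mex{3,3,2,1} = 0

0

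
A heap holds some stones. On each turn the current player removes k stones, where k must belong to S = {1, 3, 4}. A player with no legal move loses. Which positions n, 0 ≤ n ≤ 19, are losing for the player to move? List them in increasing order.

0, 2, 7, 9, 14, 16

n :  0  1  2  3  4  5  6  7  8  9 10 11 12 13 14 15 16 17 18 19
G :  0  1  0  1  2  3  2  0  1  0  1  2  3  2  0  1  0  1  2  3
P-positions are exactly the n with G(n) = 0.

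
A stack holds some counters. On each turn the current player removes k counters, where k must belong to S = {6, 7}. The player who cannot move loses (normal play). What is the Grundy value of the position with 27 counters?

0

n :  0  1  2  3  4  5  6  7  8  9 10 11 12 13 14 15 16 17 18 19 20 21 22 23 24 25 26 27
G :  0  0  0  0  0  0  1  1  1  1  1  1  2  0  0  0  0  0  0  1  1  1  1  1  1  2  0  0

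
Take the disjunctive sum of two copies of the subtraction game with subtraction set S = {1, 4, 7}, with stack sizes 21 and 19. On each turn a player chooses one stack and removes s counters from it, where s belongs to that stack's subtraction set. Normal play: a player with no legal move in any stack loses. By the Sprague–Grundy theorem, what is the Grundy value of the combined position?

1

All stacks use S = {1, 4, 7}:
G(0) = 0
G(1) = mex{0} = 1
G(2) = mex{1} = 0
G(3) = mex{0} = 1
G(4) = mex{1,0} = 2
G(5) = mex{2,1} = 0
G(6) = mex{0,0} = 1
G(7) = mex{1,1,0} = 2
G(8) = mex{2,2,1} = 0
G(9) = mex{0,0,0} = 1
G(10) = mex{1,1,1} = 0
G(11) = mex{0,2,2} = 1
G(12) = mex{1,0,0} = 2
G(13) = mex{2,1,1} = 0
G(14) = mex{0,0,2} = 1
G(15) = mex{1,1,0} = 2
G(16) = mex{2,2,1} = 0
G(17) = mex{0,0,0} = 1
G(18) = mex{1,1,1} = 0
G(19) = mex{0,2,2} = 1
G(20) = mex{1,0,0} = 2
G(21) = mex{2,1,1} = 0
Stack A: G(21) = 0.
Stack B: G(19) = 1.
Combined Grundy value = 0 ⊕ 1 = 1.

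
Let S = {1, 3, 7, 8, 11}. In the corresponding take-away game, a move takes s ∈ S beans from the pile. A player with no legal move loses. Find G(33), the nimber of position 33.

1

n :  0  1  2  3  4  5  6  7  8  9 10 11 12 13 14 15 16 17 18 19 20 21 22 23 24 25 26 27 28 29 30 31 32 33
G :  0  1  0  1  0  1  0  1  2  3  2  3  2  3  2  3  0  1  0  1  0  1  0  1  2  3  2  3  2  3  2  3  0  1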